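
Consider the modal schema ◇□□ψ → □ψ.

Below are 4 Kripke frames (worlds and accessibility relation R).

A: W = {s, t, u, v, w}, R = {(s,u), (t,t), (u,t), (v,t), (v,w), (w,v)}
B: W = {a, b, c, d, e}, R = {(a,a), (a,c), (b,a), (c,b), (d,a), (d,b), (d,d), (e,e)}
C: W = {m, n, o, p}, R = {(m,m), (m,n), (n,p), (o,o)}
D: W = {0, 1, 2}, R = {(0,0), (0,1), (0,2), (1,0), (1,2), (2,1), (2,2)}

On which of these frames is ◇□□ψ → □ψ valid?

D

The schema corresponds to a generalized confluence (Geach) condition: ∀x ∀y ∀z ((xRy ∧ xRz) → ∃w (yR²w ∧ z = w)).
A: fails — sRu, sRu but no w* with uR²w* and u=w*.
B: fails — aRc, aRc but no w with cR²w and c=w.
C: fails — mRn, mRm but no w with nR²w and m=w.
D: condition met.
Valid on: D.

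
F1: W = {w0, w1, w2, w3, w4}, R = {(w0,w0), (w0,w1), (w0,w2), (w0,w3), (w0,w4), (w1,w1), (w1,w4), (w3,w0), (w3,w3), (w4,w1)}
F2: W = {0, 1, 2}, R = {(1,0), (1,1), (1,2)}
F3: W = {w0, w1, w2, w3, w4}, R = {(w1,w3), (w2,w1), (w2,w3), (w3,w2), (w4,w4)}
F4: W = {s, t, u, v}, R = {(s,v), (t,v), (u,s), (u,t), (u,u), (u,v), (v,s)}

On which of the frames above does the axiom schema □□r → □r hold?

F1, F2

This is the axiom for density; its first-order frame correspondent is ∀x ∀y (Rxy → ∃z (Rxz ∧ Rzy)).
F1: holds.
F2: holds.
F3: fails — Rw3w2 but no z with Rw3z and Rzw2.
F4: fails — Rtv but no z with Rtz and Rzv.
Valid on: F1, F2.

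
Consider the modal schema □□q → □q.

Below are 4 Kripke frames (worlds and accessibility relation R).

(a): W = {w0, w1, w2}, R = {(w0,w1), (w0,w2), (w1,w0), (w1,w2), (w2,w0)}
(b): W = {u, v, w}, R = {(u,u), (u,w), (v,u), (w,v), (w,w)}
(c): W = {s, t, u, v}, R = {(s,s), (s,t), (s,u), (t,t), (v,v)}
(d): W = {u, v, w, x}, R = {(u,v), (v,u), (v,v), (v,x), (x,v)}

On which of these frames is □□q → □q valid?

(b), (c), (d)

This is the axiom for density; its first-order frame correspondent is ∀x ∀y (Rxy → ∃z (Rxz ∧ Rzy)).
(a): fails — Rw0w1 but no z with Rw0z and Rzw1.
(b): satisfies the condition.
(c): satisfies the condition.
(d): satisfies the condition.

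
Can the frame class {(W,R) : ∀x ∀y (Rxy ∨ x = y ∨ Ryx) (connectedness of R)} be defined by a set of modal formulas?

Any modally definable frame class is closed under disjoint unions.
Take 3 disjoint single-world reflexive frames: each is trivially connected, but their disjoint union has 3 worlds with no edge between distinct components, so it is not connected.
So the class is not modally definable.

No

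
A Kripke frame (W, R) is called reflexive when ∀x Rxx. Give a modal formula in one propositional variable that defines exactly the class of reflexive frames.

A defining formula is □r → r (the T axiom).

□r → r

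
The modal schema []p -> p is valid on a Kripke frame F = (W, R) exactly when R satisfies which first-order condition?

reflexivity: forall x Rxx

This schema is the T axiom.
It corresponds to reflexivity: forall x Rxx.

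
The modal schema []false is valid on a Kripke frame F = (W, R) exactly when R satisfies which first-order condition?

emptiness of R

□⊥ is valid iff no world has any successor (otherwise □⊥ fails at any world with one).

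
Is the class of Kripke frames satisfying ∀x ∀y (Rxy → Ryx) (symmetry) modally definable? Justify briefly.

Yes, by q → □◇q

Yes: it is symmetry, defined by the B schema q → □◇q.
Suppose q→□◇q is valid. Take Rxy and set V(q)={x}. Then q at x, so □◇q at x, so ◇q at y, so some z with Ryz has q; z=x, i.e. Ryx.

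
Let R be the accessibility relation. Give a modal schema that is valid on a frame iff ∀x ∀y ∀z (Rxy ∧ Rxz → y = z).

◇ψ → □ψ

A defining formula is ◇ψ → □ψ (the CD axiom).
Suppose ◇ψ→□ψ is valid. Take Rxy, Rxz and set V(ψ)={y}. Then ◇ψ at x, so □ψ at x, so ψ at z, i.e. z=y.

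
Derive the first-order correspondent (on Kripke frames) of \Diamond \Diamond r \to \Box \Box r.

This is a Sahlqvist (Geach-type) schema ◇^2□^0r → □^2◇^0r.
Minimal-valuation argument: fix x; take any y with xR^2y and any z with xR^2z. Set V(r) to the set of worlds R-reachable from y in exactly 0 steps. Then □^0r holds at y, so the antecedent holds at x; validity forces ◇^0r at z, giving a w with zR^0w and yR^0w.
First-order correspondent: \forall x \forall y \forall z ((x R^2 y \wedge x R^2 z) \to \exists w (y = w \wedge z = w)).

\forall x \forall y \forall z ((x R^2 y \wedge x R^2 z) \to \exists w (y = w \wedge z = w))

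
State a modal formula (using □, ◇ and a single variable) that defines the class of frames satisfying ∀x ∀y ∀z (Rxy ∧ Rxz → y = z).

◇ψ → □ψ

A defining formula is ◇ψ → □ψ (the CD axiom).
Suppose ◇ψ→□ψ is valid. Take Rxy, Rxz and set V(ψ)={y}. Then ◇ψ at x, so □ψ at x, so ψ at z, i.e. z=y.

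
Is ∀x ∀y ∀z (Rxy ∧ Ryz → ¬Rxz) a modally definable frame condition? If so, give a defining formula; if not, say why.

Modal frame validity is preserved under surjective bounded morphisms.
The 3-cycle (worlds 0,1,2 with 0→1→2→0) is intransitive. Mapping every world to a single reflexive point • is a surjective bounded morphism; the reflexive point is not intransitive (R••∧R•• but R••).
So no modal formula (or set of formulas) defines exactly the intransitive frames.

No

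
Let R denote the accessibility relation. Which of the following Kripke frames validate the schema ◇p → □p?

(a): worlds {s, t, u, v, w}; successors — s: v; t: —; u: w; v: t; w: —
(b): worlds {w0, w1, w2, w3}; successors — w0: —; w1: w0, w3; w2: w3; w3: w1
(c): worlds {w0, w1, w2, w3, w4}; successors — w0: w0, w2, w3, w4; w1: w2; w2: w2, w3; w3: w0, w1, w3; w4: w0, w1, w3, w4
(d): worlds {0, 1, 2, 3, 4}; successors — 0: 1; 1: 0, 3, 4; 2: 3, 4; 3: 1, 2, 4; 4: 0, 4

(a)

This is the axiom for partial functionality; its first-order frame correspondent is ∀x ∀y ∀z (Rxy ∧ Rxz → y = z).
(a): holds.
(b): fails — w1 sees both w0 and w3.
(c): fails — w0 sees both w0 and w2.
(d): fails — 1 sees both 0 and 3.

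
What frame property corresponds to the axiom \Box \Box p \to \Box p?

Suppose □□p→□p is valid. Take Rxy and set V(p)={w : xR²w}. Then □□p at x, so □p at x, so p at y, i.e. ∃z(Rxz∧Rzy).
The converse is a direct semantic check.
Frame condition: \forall x \forall y (Rxy \to \exists z (Rxz \wedge Rzy)).

density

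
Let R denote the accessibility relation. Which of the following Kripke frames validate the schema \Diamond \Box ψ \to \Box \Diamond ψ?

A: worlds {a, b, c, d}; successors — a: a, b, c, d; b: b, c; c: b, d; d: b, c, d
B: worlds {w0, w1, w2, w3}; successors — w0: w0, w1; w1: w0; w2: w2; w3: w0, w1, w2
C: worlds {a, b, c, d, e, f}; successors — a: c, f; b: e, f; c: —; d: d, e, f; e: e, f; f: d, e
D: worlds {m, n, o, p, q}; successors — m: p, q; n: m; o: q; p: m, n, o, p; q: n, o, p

This is the axiom for convergence; its first-order frame correspondent is \forall x \forall y \forall z (Rxy \wedge Rxz \to \exists w (Ryw \wedge Rzw)).
A: ✓.
B: fails — Rw3w1 and Rw3w2 but w1 and w2 have no common successor.
C: fails — Rac and Rac but c and c have no common successor.
D: fails — Rpm and Rpn but m and n have no common successor.
Valid on: A.

A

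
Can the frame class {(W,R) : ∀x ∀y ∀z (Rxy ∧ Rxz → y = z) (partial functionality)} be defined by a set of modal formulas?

The condition is partial functionality. A defining modal formula is ◇r → □r.

Yes, by ◇r → □r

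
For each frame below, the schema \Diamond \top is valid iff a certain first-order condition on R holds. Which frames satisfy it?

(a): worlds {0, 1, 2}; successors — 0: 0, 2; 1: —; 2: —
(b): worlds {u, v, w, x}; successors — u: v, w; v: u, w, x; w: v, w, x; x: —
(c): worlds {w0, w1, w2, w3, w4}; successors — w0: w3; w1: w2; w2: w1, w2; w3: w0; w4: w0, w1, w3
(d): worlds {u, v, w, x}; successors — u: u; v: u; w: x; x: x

(c), (d)

Frame correspondent (Sahlqvist): \forall x \exists y Rxy — i.e. seriality.
(a): fails — world 1 has no successor.
(b): fails — world x has no successor.
(c): ✓.
(d): ✓.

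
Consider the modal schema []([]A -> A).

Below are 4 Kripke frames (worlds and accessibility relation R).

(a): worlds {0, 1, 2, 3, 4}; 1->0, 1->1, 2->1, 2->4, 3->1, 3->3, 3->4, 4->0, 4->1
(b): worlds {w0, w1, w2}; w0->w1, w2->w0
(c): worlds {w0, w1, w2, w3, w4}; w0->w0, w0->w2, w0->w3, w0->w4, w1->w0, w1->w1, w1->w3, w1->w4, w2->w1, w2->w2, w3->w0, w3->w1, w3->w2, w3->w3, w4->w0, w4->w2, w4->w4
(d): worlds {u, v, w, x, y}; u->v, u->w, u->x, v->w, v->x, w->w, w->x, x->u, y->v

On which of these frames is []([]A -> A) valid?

(c)

This is the axiom for shift-reflexivity; its first-order frame correspondent is forall x forall y (Rxy -> Ryy).
(a): fails — R10 but not R00.
(b): fails — Rw0w1 but not Rw1w1.
(c): condition met.
(d): fails — Ruv but not Rvv.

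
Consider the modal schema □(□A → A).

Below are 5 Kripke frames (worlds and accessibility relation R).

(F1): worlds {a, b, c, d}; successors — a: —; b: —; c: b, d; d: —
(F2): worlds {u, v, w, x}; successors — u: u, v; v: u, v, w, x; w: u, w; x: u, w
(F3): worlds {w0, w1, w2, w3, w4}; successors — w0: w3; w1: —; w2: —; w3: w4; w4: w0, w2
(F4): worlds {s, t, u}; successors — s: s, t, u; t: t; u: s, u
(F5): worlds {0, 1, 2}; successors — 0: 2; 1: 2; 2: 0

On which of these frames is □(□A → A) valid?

(F4)

Frame correspondent (Sahlqvist): ∀x ∀y (Rxy → Ryy) — i.e. shift-reflexivity.
(F1): fails — Rcb but not Rbb.
(F2): fails — Rvx but not Rxx.
(F3): fails — Rw4w0 but not Rw0w0.
(F4): ✓.
(F5): fails — R12 but not R22.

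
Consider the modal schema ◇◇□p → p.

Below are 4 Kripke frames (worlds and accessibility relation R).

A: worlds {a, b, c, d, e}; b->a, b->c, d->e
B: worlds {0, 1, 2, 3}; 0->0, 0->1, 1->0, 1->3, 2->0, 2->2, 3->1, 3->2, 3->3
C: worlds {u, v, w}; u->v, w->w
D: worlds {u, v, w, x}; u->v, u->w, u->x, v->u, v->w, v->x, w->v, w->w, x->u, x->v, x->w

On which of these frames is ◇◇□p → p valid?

This is the axiom for a generalized confluence (Geach) condition; its first-order frame correspondent is ∀x ∀y (xR²y → ∃w (yRw ∧ x = w)).
A: ✓.
B: fails — 0R²3 but no w with 3Rw and 0=w.
C: ✓.
D: fails — uR²u but no t with uRt and u=t.
Valid on: A, C.

A, C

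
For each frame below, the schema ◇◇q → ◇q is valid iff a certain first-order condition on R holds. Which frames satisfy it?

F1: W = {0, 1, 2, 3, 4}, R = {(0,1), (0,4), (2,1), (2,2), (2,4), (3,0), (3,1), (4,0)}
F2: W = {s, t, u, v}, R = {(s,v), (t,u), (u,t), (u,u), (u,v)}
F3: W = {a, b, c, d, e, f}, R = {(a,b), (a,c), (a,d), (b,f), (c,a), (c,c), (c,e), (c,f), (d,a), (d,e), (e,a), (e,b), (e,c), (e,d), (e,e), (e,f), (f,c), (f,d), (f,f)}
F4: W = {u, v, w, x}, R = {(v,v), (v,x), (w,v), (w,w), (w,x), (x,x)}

F4

The schema corresponds to transitivity: ∀x ∀y ∀z (Rxy ∧ Ryz → Rxz).
F1: fails — R04 and R40 but not R00.
F2: fails — Rtu and Ruv but not Rtv.
F3: fails — Rab and Rbf but not Raf.
F4: ✓.
Valid on: F4.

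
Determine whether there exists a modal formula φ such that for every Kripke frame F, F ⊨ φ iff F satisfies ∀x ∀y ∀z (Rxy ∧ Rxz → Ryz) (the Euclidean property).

The condition is the Euclidean property. A defining modal formula is ◇p → □◇p.
Suppose ◇p→□◇p is valid. Take Rxy, Rxz and set V(p)={y}. Then ◇p at x, so □◇p at x, so ◇p at z, so some w with Rzw has p; w=y, i.e. Rzy. By symmetry of the argument, Ryz.

Yes — defined by ◇p → □◇p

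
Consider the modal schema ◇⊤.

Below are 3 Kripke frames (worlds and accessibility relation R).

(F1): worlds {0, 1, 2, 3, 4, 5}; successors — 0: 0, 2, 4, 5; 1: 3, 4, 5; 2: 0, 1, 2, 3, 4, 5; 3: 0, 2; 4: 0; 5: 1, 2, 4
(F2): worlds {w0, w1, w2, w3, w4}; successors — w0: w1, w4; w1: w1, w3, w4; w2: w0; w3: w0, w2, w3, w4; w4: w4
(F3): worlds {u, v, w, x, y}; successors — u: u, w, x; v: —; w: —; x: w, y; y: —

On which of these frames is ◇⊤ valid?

(F1), (F2)

Frame correspondent (Sahlqvist): ∀x ∃y Rxy — i.e. seriality.
(F1): satisfies the condition.
(F2): satisfies the condition.
(F3): fails — world v has no successor.
Valid on: (F1), (F2).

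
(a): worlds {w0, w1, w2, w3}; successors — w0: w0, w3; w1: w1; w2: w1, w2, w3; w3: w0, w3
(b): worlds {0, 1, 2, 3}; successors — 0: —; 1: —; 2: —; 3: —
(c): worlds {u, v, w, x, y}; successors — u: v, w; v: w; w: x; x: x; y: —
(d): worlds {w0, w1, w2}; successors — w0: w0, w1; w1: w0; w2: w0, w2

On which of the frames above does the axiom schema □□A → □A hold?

(a), (b), (d)

Frame correspondent (Sahlqvist): ∀x ∀y (Rxy → ∃z (Rxz ∧ Rzy)) — i.e. density.
(a): holds.
(b): holds.
(c): fails — Ruv but no z with Ruz and Rzv.
(d): holds.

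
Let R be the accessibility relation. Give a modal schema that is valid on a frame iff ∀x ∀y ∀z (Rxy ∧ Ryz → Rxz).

The condition is transitivity. The 4 schema □p → □□p defines it.

□p → □□p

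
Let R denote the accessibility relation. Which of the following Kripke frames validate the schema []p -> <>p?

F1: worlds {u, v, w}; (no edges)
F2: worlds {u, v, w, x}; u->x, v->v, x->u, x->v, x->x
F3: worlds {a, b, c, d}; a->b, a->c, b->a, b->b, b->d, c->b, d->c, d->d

F3

This is the axiom for seriality; its first-order frame correspondent is forall x exists y Rxy.
F1: fails — world u has no successor.
F2: fails — world w has no successor.
F3: condition met.
Valid on: F3.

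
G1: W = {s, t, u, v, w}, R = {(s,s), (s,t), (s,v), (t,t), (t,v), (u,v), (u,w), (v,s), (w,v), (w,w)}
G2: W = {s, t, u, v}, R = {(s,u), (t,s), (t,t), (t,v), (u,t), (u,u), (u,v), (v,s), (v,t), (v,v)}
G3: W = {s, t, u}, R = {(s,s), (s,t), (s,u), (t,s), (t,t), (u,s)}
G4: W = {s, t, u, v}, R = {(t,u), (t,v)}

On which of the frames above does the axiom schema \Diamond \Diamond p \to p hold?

Frame correspondent (Sahlqvist): \forall x \forall y (x R^2 y \to \exists w (y = w \wedge x = w)) — i.e. a generalized confluence (Geach) condition.
G1: fails — sR²t but t ≠ s.
G2: fails — sR²t but t ≠ s.
G3: fails — sR²t but t ≠ s.
G4: satisfies the condition.
Valid on: G4.

G4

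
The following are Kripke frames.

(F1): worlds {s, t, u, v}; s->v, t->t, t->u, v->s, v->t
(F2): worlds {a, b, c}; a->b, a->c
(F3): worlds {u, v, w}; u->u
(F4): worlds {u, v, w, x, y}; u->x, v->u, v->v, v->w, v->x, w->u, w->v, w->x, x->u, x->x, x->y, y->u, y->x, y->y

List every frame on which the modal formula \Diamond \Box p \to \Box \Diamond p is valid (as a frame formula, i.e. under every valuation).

Frame correspondent (Sahlqvist): \forall x \forall y \forall z (Rxy \wedge Rxz \to \exists w (Ryw \wedge Rzw)) — i.e. convergence.
(F1): fails — Rtt and Rtu but t and u have no common successor.
(F2): fails — Rac and Rac but c and c have no common successor.
(F3): holds.
(F4): holds.

(F3), (F4)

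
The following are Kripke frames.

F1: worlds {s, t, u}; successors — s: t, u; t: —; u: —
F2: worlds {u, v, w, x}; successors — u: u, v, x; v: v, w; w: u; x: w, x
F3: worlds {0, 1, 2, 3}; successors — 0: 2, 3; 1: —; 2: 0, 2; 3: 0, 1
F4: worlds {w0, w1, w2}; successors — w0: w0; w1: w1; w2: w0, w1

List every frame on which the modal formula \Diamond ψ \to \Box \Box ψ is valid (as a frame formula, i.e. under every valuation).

This is the axiom for a generalized confluence (Geach) condition; its first-order frame correspondent is \forall x \forall y \forall z ((xRy \wedge x R^2 z) \to \exists w (y = w \wedge z = w)).
F1: condition met.
F2: fails — uRu, uR²v but u ≠ v.
F3: fails — 0R2, 0R²0 but 2 ≠ 0.
F4: fails — w2Rw0, w2R²w1 but w0 ≠ w1.

F1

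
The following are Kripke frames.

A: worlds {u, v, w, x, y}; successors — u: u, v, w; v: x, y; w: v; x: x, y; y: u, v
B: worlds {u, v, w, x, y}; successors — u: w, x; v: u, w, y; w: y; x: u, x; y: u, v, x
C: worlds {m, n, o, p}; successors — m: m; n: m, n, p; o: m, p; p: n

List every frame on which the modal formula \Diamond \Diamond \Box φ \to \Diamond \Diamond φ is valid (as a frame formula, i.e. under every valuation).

The schema corresponds to a generalized confluence (Geach) condition: \forall x \forall y (x R^2 y \to \exists w (yRw \wedge x R^2 w)).
A: fails — wR²y but no t with yRt and wR²t.
B: fails — xR²w but no t with wRt and xR²t.
C: ✓.

C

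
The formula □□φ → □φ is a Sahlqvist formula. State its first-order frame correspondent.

density: ∀x ∀y (Rxy → ∃z (Rxz ∧ Rzy))

Suppose □□φ→□φ is valid. Take Rxy and set V(φ)={w : xR²w}. Then □□φ at x, so □φ at x, so φ at y, i.e. ∃z(Rxz∧Rzy).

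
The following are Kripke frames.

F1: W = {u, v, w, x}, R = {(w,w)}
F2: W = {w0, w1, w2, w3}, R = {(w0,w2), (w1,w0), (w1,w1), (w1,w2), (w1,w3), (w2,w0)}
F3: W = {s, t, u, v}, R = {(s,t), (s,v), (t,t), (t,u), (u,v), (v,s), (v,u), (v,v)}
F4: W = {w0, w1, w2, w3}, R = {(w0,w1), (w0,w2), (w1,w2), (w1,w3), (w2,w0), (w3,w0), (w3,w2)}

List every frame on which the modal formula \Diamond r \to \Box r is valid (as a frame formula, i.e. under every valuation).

F1

The schema corresponds to partial functionality: \forall x \forall y \forall z (Rxy \wedge Rxz \to y = z).
F1: satisfies the condition.
F2: fails — w1 sees both w0 and w1.
F3: fails — s sees both t and v.
F4: fails — w0 sees both w1 and w2.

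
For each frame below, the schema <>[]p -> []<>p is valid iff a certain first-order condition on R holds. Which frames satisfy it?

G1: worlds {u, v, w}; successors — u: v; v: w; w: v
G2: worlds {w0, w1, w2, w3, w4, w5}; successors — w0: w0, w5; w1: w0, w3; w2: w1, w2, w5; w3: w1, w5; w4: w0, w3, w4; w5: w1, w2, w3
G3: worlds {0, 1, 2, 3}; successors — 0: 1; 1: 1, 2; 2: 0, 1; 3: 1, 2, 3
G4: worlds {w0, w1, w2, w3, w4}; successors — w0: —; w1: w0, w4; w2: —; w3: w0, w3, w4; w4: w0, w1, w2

G1, G3

This is the axiom for convergence; its first-order frame correspondent is forall x forall y forall z (Rxy & Rxz -> exists w (Ryw & Rzw)).
G1: holds.
G2: fails — Rw0w5 and Rw0w0 but w5 and w0 have no common successor.
G3: holds.
G4: fails — Rw1w0 and Rw1w0 but w0 and w0 have no common successor.
Valid on: G1, G3.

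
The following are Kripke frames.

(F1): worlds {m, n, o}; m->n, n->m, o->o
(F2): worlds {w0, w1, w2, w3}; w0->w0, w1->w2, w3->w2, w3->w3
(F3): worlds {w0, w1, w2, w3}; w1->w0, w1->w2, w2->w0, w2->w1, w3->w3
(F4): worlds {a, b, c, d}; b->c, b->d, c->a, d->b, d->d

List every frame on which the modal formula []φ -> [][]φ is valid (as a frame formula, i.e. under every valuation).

(F2)

The schema corresponds to transitivity: forall x forall y forall z (Rxy & Ryz -> Rxz).
(F1): fails — Rnm and Rmn but not Rnn.
(F2): condition met.
(F3): fails — Rw1w2 and Rw2w1 but not Rw1w1.
(F4): fails — Rbc and Rca but not Rba.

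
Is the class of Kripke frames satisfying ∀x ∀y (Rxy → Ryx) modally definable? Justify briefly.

Yes: it is symmetry, defined by the B schema q → □◇q.
Suppose q→□◇q is valid. Take Rxy and set V(q)={x}. Then q at x, so □◇q at x, so ◇q at y, so some z with Ryz has q; z=x, i.e. Ryx.

Yes, by q → □◇q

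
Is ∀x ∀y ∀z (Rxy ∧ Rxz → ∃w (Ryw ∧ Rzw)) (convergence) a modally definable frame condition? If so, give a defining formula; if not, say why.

Yes, by ◇□p → □◇p

The condition is convergence. A defining modal formula is ◇□p → □◇p.
Suppose ◇□p→□◇p is valid. Take Rxy, Rxz and set V(p)={w : Ryw}. Then □p at y so ◇□p at x, so □◇p at x, so ◇p at z, giving w with Rzw and Ryw.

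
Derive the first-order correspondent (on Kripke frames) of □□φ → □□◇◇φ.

This is a Sahlqvist (Geach-type) schema ◇^0□^2φ → □^2◇^2φ.
First-order correspondent: ∀x ∀z (xR²z → ∃w (xR²w ∧ zR²w)).

∀x ∀z (xR²z → ∃w (xR²w ∧ zR²w))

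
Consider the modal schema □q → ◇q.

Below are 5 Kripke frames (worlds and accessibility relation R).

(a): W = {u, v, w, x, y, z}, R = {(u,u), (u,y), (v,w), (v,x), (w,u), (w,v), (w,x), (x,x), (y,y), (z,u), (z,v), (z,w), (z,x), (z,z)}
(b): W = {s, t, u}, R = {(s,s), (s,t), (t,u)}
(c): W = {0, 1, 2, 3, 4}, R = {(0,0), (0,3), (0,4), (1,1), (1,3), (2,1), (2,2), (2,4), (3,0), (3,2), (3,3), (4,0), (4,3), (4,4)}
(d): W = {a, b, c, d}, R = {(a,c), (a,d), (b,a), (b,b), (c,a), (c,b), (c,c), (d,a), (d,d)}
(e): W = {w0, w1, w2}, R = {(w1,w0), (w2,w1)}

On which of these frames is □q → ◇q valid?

The schema corresponds to seriality: ∀x ∃y Rxy.
(a): condition met.
(b): fails — world u has no successor.
(c): condition met.
(d): condition met.
(e): fails — world w0 has no successor.
Valid on: (a), (c), (d).

(a), (c), (d)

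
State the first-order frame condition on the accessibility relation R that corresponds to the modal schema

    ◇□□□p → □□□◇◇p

∀x ∀y ∀z ((xRy ∧ xR³z) → ∃w (yR³w ∧ zR²w))

This is a Sahlqvist (Geach-type) schema ◇^1□^3p → □^3◇^2p.
Minimal-valuation argument: fix x; take any y with xR^1y and any z with xR^3z. Set V(p) to the set of worlds R-reachable from y in exactly 3 steps. Then □^3p holds at y, so the antecedent holds at x; validity forces ◇^2p at z, giving a w with zR^2w and yR^3w.
First-order correspondent: ∀x ∀y ∀z ((xRy ∧ xR³z) → ∃w (yR³w ∧ zR²w)).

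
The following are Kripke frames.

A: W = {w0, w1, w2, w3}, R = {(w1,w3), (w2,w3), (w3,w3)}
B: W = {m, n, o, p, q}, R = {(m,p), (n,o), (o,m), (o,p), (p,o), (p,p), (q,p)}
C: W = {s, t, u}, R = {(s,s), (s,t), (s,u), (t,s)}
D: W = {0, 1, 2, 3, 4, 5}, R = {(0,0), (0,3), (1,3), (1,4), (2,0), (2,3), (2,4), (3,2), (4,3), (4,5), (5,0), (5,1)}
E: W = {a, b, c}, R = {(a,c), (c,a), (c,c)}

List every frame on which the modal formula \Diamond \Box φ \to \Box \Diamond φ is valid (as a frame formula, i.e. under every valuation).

The schema corresponds to convergence: \forall x \forall y \forall z (Rxy \wedge Rxz \to \exists w (Ryw \wedge Rzw)).
A: ✓.
B: ✓.
C: fails — Rsu and Rsu but u and u have no common successor.
D: fails — R00 and R03 but 0 and 3 have no common successor.
E: ✓.

A, B, E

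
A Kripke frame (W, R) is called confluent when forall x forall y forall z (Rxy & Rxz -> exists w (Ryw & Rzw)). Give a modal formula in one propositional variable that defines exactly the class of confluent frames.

◇□r → □◇r

The condition is convergence. The .2 schema ◇□r → □◇r defines it.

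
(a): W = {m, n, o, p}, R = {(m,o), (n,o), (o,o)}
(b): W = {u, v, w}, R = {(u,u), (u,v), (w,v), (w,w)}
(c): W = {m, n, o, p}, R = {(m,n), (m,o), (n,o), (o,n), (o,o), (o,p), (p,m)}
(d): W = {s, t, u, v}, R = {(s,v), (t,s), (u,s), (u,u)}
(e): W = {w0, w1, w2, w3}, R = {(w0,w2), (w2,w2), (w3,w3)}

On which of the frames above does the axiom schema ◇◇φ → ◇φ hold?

The schema corresponds to transitivity: ∀x ∀y ∀z (Rxy ∧ Ryz → Rxz).
(a): holds.
(b): holds.
(c): fails — Rop and Rpm but not Rom.
(d): fails — Rus and Rsv but not Ruv.
(e): holds.

(a), (b), (e)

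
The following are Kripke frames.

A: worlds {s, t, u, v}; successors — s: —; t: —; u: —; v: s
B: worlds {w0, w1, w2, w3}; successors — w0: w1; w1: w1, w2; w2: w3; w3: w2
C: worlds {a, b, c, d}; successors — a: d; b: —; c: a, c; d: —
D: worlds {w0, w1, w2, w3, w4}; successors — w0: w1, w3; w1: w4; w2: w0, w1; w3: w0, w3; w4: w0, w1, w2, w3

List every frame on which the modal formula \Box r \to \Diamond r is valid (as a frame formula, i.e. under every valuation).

This is the axiom for seriality; its first-order frame correspondent is \forall x \exists y Rxy.
A: fails — world s has no successor.
B: holds.
C: fails — world b has no successor.
D: holds.

B, D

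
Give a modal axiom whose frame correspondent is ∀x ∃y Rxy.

This is seriality; the standard corresponding axiom is D: □ψ → ◇ψ.
Suppose □ψ→◇ψ is valid. At any x set V(ψ)=W. Then □ψ at x, so ◇ψ at x, so x has a successor.

□ψ → ◇ψ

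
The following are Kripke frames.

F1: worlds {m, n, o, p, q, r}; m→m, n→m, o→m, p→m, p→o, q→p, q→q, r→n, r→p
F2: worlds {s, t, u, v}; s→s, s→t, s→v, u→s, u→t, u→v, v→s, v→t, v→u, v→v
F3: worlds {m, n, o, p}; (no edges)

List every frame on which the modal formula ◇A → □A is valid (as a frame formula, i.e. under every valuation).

F3

Frame correspondent (Sahlqvist): ∀x ∀y ∀z (Rxy ∧ Rxz → y = z) — i.e. partial functionality.
F1: fails — p sees both m and o.
F2: fails — s sees both s and t.
F3: condition met.
Valid on: F3.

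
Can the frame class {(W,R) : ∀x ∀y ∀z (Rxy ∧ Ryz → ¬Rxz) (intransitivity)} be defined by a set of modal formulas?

Any modally definable frame class is closed under surjective bounded morphisms.
The 3-cycle (worlds s,t,u with s→t→u→s) is intransitive. Mapping every world to a single reflexive point • is a surjective bounded morphism; the reflexive point is not intransitive (R••∧R•• but R••).
Hence intransitivity is not modally definable.

No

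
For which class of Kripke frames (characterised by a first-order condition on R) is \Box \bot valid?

emptiness of R: \forall x \forall y \neg Rxy

□⊥ is valid iff no world has any successor (otherwise □⊥ fails at any world with one).
The converse is a direct semantic check.
So the correspondent is emptiness of R.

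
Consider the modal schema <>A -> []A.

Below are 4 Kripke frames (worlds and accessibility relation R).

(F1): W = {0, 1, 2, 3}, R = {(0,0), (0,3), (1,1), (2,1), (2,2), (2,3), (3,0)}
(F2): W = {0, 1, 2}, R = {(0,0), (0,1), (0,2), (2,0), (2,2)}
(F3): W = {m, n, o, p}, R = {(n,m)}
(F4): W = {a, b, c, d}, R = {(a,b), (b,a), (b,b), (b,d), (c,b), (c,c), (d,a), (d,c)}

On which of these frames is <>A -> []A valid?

Frame correspondent (Sahlqvist): forall x forall y forall z (Rxy & Rxz -> y = z) — i.e. partial functionality.
(F1): fails — 0 sees both 0 and 3.
(F2): fails — 0 sees both 0 and 1.
(F3): holds.
(F4): fails — b sees both a and b.

(F3)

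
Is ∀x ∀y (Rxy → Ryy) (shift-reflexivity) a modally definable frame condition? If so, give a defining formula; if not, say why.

This is a Sahlqvist condition; the T□ axiom □(□p → p) defines it.
Suppose □(□p→p) is valid. Take Rxy and set V(p)={w : Ryw}. Then at y, □p holds; since □(□p→p) at x, □p→p at y, so p at y, i.e. Ryy.

Definable; □(□p → p) defines it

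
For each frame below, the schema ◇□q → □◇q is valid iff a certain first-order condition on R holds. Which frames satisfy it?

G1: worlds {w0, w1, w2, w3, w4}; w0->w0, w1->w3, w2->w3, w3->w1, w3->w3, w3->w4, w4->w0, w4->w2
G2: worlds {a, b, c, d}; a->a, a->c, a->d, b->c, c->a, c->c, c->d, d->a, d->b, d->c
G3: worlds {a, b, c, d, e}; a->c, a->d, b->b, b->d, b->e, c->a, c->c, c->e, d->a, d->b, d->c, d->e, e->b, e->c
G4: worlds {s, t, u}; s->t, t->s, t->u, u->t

G2, G3, G4

Frame correspondent (Sahlqvist): ∀x ∀y ∀z (Rxy ∧ Rxz → ∃w (Ryw ∧ Rzw)) — i.e. convergence.
G1: fails — Rw3w1 and Rw3w4 but w1 and w4 have no common successor.
G2: satisfies the condition.
G3: satisfies the condition.
G4: satisfies the condition.
Valid on: G2, G3, G4.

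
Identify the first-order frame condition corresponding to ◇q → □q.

partial functionality

Suppose ◇q→□q is valid. Take Rxy, Rxz and set V(q)={y}. Then ◇q at x, so □q at x, so q at z, i.e. z=y.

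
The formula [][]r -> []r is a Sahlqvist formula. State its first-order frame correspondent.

Density

This is the C4 axiom.
Its frame correspondent is density — forall x forall y (Rxy -> exists z (Rxz & Rzy)).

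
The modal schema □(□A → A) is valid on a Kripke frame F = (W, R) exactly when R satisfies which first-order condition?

This schema is the T□ axiom.
It corresponds to shift-reflexivity: ∀x ∀y (Rxy → Ryy).

shift-reflexivity: ∀x ∀y (Rxy → Ryy)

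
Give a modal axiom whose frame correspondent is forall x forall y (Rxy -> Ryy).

A defining formula is □(□q → q) (the T□ axiom).
Suppose □(□q→q) is valid. Take Rxy and set V(q)={w : Ryw}. Then at y, □q holds; since □(□q→q) at x, □q→q at y, so q at y, i.e. Ryy.

□(□q → q)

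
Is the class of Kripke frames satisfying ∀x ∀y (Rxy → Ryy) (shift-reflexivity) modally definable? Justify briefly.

Yes — defined by □(□p → p)

Yes: it is shift-reflexivity, defined by the T□ schema □(□p → p).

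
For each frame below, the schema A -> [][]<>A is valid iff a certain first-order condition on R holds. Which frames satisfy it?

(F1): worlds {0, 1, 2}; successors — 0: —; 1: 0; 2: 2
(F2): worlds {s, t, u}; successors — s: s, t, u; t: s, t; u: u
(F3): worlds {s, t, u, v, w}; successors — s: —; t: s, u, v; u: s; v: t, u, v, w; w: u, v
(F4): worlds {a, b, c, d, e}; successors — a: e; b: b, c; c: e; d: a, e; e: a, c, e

Frame correspondent (Sahlqvist): forall x forall z (x R^2 z -> exists w (x = w & zRw)) — i.e. a generalized confluence (Geach) condition.
(F1): ✓.
(F2): fails — sR²u but no w with s=w and uRw.
(F3): fails — tR²s but no w* with t=w* and sRw*.
(F4): fails — aR²a but no w with a=w and aRw.

(F1)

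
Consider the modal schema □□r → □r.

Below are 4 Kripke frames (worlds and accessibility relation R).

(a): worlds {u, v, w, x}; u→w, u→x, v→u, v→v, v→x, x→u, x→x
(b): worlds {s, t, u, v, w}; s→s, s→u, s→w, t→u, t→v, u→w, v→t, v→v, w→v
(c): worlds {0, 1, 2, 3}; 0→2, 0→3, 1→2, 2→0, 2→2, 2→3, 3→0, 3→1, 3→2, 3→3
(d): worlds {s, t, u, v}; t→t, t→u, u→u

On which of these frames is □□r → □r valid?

This is the axiom for density; its first-order frame correspondent is ∀x ∀y (Rxy → ∃z (Rxz ∧ Rzy)).
(a): fails — Ruw but no z with Ruz and Rzw.
(b): fails — Ruw but no z with Ruz and Rzw.
(c): holds.
(d): holds.
Valid on: (c), (d).

(c), (d)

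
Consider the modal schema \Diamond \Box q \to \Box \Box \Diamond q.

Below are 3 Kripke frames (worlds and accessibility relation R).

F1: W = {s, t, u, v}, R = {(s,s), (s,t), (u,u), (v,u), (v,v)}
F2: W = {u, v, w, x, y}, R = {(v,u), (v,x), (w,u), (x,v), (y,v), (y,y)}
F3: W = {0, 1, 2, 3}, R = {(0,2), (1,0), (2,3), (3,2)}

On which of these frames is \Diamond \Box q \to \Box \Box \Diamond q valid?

none

Frame correspondent (Sahlqvist): \forall x \forall y \forall z ((xRy \wedge x R^2 z) \to \exists w (yRw \wedge zRw)) — i.e. a generalized confluence (Geach) condition.
F1: fails — sRs, sR²t but no w with sRw and tRw.
F2: fails — vRu, vR²v but no t with uRt and vRt.
F3: fails — 0R2, 0R²3 but no w with 2Rw and 3Rw.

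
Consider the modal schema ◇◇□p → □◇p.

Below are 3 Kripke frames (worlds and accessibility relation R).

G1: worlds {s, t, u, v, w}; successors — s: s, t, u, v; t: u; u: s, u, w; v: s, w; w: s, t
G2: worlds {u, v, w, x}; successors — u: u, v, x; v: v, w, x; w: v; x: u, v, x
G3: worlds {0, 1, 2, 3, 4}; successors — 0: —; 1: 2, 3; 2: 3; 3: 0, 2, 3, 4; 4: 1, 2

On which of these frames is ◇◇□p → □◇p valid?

G2

The schema corresponds to a generalized confluence (Geach) condition: ∀x ∀y ∀z ((xR²y ∧ xRz) → ∃w (yRw ∧ zRw)).
G1: fails — sR²t, sRv but no w* with tRw* and vRw*.
G2: holds.
G3: fails — 1R²0, 1R2 but no w with 0Rw and 2Rw.
Valid on: G2.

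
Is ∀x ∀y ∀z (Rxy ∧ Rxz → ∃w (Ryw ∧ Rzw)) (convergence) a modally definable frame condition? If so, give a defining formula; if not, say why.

This is a Sahlqvist condition; the .2 axiom ◇□p → □◇p defines it.
Suppose ◇□p→□◇p is valid. Take Rxy, Rxz and set V(p)={w : Ryw}. Then □p at y so ◇□p at x, so □◇p at x, so ◇p at z, giving w with Rzw and Ryw.

Yes — defined by ◇□p → □◇p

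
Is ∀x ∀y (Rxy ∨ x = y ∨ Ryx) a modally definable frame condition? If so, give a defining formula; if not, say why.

Any modally definable frame class is closed under disjoint unions.
Take 4 disjoint single-world reflexive frames: each is trivially connected, but their disjoint union has 4 worlds with no edge between distinct components, so it is not connected.
So no modal formula (or set of formulas) defines exactly the connected frames.

Not modally definable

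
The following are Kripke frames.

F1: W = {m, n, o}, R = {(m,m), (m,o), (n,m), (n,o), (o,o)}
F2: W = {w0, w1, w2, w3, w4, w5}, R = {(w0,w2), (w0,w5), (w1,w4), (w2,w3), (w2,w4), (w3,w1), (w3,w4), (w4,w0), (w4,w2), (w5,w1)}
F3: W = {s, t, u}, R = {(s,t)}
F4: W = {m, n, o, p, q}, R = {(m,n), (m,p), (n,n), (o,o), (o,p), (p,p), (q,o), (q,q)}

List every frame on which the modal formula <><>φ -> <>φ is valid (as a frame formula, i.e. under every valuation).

Frame correspondent (Sahlqvist): forall x forall y forall z (Rxy & Ryz -> Rxz) — i.e. transitivity.
F1: holds.
F2: fails — Rw2w4 and Rw4w2 but not Rw2w2.
F3: holds.
F4: fails — Rqo and Rop but not Rqp.
Valid on: F1, F3.

F1, F3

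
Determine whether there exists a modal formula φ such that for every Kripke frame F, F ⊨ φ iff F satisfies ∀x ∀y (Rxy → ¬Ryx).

Not modally definable

If a class were modally definable it would be closed under surjective bounded morphisms (Goldblatt–Thomason).
The 4-cycle (worlds w0,w1,w2,w3 with w0→w1→w2→w3→w0) is asymmetric. Mapping every world to a single reflexive point • is a surjective bounded morphism, and the reflexive point is not asymmetric (R•• but asymmetry requires ¬R••).
So no modal formula (or set of formulas) defines exactly the asymmetric frames.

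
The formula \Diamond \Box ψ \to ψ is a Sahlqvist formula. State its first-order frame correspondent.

This is frame-equivalent to ψ → □◇ψ (substitute ¬ψ for ψ and contrapose).
Suppose ψ→□◇ψ is valid. Take Rxy and set V(ψ)={x}. Then ψ at x, so □◇ψ at x, so ◇ψ at y, so some z with Ryz has ψ; z=x, i.e. Ryx.

Symmetry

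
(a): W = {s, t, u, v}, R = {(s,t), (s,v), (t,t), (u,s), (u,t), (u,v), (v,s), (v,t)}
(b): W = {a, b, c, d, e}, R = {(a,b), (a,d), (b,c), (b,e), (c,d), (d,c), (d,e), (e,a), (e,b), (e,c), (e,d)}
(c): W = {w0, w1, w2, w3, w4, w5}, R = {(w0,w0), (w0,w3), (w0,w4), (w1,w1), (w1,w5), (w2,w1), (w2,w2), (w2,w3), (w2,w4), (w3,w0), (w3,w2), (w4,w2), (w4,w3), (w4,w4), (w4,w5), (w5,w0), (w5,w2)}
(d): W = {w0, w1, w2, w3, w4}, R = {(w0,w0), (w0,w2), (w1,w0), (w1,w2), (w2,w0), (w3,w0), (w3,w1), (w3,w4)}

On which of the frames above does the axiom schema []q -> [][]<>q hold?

(a), (d)

The schema corresponds to a generalized confluence (Geach) condition: forall x forall z (x R^2 z -> exists w (xRw & zRw)).
(a): condition met.
(b): fails — bR²a but no w with bRw and aRw.
(c): fails — w1R²w0 but no w with w1Rw and w0Rw.
(d): condition met.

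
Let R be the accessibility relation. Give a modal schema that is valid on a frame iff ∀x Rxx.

□s → s

The condition is reflexivity. The T schema □s → s defines it.
Suppose □s→s is valid. At any x set V(s)={w : Rxw}. Then □s holds at x, so s holds at x, i.e. Rxx.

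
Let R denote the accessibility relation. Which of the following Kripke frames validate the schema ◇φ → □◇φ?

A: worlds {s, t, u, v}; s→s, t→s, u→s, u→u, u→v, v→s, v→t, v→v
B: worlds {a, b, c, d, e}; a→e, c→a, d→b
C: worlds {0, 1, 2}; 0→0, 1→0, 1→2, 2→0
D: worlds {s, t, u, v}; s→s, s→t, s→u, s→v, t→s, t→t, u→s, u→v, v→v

none

Frame correspondent (Sahlqvist): ∀x ∀y ∀z (Rxy ∧ Rxz → Ryz) — i.e. the Euclidean property.
A: fails — Ruv and Ruu but not Rvu.
B: fails — Rae and Rae but not Ree.
C: fails — R10 and R12 but not R02.
D: fails — Rsv and Rsu but not Rvu.
Valid on no frame.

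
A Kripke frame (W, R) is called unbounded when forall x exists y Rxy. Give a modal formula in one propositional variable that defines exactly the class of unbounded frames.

This is seriality; the standard corresponding axiom is D: □r → ◇r.
Suppose □r→◇r is valid. At any x set V(r)=W. Then □r at x, so ◇r at x, so x has a successor.

□r → ◇r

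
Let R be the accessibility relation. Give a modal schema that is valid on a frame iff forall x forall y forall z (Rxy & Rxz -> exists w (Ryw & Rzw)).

The condition is convergence. The .2 schema ◇□s → □◇s defines it.
Suppose ◇□s→□◇s is valid. Take Rxy, Rxz and set V(s)={w : Ryw}. Then □s at y so ◇□s at x, so □◇s at x, so ◇s at z, giving w with Rzw and Ryw.

◇□s → □◇s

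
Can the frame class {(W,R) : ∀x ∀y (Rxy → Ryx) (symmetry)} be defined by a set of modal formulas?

Yes — defined by r → □◇r

The condition is symmetry. A defining modal formula is r → □◇r.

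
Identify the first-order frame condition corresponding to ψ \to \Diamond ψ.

This is a form of the T axiom.
Its frame correspondent is reflexivity — \forall x Rxx.

Reflexivity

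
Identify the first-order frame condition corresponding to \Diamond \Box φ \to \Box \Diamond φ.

Convergence

Suppose ◇□φ→□◇φ is valid. Take Rxy, Rxz and set V(φ)={w : Ryw}. Then □φ at y so ◇□φ at x, so □◇φ at x, so ◇φ at z, giving w with Rzw and Ryw.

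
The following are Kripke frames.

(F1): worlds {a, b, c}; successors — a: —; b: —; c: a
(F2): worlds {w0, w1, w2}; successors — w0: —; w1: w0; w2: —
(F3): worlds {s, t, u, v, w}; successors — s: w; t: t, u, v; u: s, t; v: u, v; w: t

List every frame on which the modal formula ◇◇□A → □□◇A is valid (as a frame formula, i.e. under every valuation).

(F1), (F2)

The schema corresponds to a generalized confluence (Geach) condition: ∀x ∀y ∀z ((xR²y ∧ xR²z) → ∃w (yRw ∧ zRw)).
(F1): satisfies the condition.
(F2): satisfies the condition.
(F3): fails — tR²s, tR²t but no w* with sRw* and tRw*.
Valid on: (F1), (F2).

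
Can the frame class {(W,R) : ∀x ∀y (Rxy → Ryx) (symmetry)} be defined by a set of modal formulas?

Yes, by r → □◇r

Yes: it is symmetry, defined by the B schema r → □◇r.
Suppose r→□◇r is valid. Take Rxy and set V(r)={x}. Then r at x, so □◇r at x, so ◇r at y, so some z with Ryz has r; z=x, i.e. Ryx.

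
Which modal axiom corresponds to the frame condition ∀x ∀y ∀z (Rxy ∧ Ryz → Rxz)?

The condition is transitivity. The 4 schema □q → □□q defines it.
Suppose □q→□□q is valid. Take Rxy, Ryz and set V(q)={w : Rxw}. Then □q at x, so □□q at x, so □q at y, so q at z, i.e. Rxz.

□q → □□q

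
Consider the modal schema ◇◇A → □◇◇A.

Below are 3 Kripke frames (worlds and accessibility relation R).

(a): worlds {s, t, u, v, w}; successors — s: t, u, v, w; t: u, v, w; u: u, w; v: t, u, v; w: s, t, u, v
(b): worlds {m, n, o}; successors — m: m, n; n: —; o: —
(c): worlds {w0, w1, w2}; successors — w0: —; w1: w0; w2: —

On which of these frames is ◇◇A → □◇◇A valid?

(c)

The schema corresponds to a generalized confluence (Geach) condition: ∀x ∀y ∀z ((xR²y ∧ xRz) → ∃w (y = w ∧ zR²w)).
(a): fails — sR²s, sRv but no w* with s=w* and vR²w*.
(b): fails — mR²m, mRn but no w with m=w and nR²w.
(c): condition met.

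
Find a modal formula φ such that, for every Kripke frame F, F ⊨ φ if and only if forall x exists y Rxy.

□r → ◇r

A defining formula is □r → ◇r (the D axiom).
Suppose □r→◇r is valid. At any x set V(r)=W. Then □r at x, so ◇r at x, so x has a successor.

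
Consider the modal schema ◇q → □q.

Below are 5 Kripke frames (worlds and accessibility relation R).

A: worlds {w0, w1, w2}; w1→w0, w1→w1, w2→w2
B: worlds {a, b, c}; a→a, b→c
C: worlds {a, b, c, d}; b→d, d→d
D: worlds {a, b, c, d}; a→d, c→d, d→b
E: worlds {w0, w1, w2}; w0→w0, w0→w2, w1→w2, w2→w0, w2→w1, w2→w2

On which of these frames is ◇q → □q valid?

Frame correspondent (Sahlqvist): ∀x ∀y ∀z (Rxy ∧ Rxz → y = z) — i.e. partial functionality.
A: fails — w1 sees both w0 and w1.
B: condition met.
C: condition met.
D: condition met.
E: fails — w0 sees both w0 and w2.
Valid on: B, C, D.

B, C, D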